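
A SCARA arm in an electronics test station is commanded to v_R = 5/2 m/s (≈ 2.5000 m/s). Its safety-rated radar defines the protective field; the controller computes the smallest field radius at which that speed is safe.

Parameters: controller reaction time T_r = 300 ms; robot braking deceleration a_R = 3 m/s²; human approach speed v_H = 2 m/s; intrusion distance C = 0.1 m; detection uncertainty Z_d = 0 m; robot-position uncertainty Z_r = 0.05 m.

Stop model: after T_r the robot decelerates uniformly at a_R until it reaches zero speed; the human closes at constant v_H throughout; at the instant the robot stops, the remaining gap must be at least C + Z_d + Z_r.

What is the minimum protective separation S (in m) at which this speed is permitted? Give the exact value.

stop time T_s = (5/2)/3 = 0.8333 s
robot in T_r: 2.5000·0.3000 = 0.7500 m
braking distance = 2.5000²/(2·3.0000) = 1.0417 m
person approaches 2.0000·(0.3000+0.8333) = 2.2667 m
C+Z_d+Z_r = 0.1000+0.0000+0.0500 = 0.1500 m
S_min ≈ 0.7500+1.0417+2.2667+0.1500  ⇒  S_min = 101/24 m

S_min = 101/24 m = 4.2083 m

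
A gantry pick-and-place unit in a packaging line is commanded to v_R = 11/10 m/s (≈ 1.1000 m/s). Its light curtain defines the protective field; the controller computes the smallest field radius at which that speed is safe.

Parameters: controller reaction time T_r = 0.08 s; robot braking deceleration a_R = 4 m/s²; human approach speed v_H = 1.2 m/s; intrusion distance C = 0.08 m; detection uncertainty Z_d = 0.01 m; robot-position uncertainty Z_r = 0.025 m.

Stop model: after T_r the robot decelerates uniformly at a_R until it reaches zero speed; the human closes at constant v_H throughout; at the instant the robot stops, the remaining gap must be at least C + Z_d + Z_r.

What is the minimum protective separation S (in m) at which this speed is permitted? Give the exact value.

S_min = 3121/4000 m = 0.7802 m

stop time T_s = (11/10)/4 = 0.2750 s
robot in T_r: 1.1000·0.0800 = 0.0880 m
robot covers 1.1000·0.2750 − ½·4.0000·0.2750² = 0.1512 m while stopping
human over T_r+T_s: 1.2000·(0.0800+0.2750) = 0.4260 m
margins: 0.0800+0.0100+0.0250 = 0.1150 m
S_min ≈ 0.0880+0.1512+0.4260+0.1150  ⇒  S_min = 3121/4000 m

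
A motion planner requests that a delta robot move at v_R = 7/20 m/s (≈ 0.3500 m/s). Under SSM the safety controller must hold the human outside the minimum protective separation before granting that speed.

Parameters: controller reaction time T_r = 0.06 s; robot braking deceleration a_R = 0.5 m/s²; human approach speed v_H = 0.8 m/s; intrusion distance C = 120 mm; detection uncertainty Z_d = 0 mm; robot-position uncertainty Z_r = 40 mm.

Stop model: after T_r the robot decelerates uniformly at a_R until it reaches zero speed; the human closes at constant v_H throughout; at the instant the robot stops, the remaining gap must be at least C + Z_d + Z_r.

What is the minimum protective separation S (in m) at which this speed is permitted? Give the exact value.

S_min = 1823/2000 m = 0.9115 m

braking lasts T_s = (7/20)/(1/2) = 0.7000 s
reaction-phase robot travel = 0.3500·0.0600 = 0.0210 m
robot under decel: 0.3500²/(2·0.5000) = 0.1225 m
person approaches 0.8000·(0.0600+0.7000) = 0.6080 m
C+Z_d+Z_r = 0.1200+0.0000+0.0400 = 0.1600 m
S_min ≈ 0.0210+0.1225+0.6080+0.1600  ⇒  S_min = 1823/2000 m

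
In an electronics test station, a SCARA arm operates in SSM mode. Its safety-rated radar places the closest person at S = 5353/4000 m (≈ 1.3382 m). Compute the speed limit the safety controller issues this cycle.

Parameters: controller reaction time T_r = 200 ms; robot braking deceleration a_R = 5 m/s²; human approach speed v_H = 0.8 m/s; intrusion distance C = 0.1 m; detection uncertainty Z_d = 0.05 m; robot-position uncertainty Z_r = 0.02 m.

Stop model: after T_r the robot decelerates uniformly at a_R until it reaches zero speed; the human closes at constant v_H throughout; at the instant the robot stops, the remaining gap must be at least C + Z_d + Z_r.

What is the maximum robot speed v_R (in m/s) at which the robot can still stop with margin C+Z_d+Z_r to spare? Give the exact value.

at the boundary: (1/10)·v² + (9/25)·v + (-4033/4000) = 0
  disc = (9/25)² − 4·(1/10)·(-4033/4000) = 5329/10000 ; √disc = 73/100
  v_R = (−(9/25) + 73/100) / (2·(1/10)) = 37/20 m/s
check:
stop time T_s = (37/20)/5 = 0.3700 s
robot in T_r: 1.8500·0.2000 = 0.3700 m
robot covers 1.8500·0.3700 − ½·5.0000·0.3700² = 0.3422 m while stopping
human closes 0.8000·0.5700 = 0.4560 m
margins: 0.1000+0.0500+0.0200 = 0.1700 m
sum ≈ 0.3700+0.3422+0.4560+0.1700 ≈ 1.3382 m = S ✓

v_R_max = 37/20 m/s = 1.8500 m/s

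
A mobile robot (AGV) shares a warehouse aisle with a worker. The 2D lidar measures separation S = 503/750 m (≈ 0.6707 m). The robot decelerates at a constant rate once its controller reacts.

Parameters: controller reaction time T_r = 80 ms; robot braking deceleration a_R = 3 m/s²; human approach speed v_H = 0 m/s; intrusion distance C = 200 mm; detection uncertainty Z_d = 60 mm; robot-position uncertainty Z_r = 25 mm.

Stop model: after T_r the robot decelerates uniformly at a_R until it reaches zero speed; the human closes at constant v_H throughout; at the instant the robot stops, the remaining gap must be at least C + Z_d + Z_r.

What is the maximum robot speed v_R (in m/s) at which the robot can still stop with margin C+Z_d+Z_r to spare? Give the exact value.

v_R_max = 13/10 m/s = 1.3000 m/s

quadratic (1/6)·v² + (2/25)·v + (-1157/3000) = 0
  disc = (2/25)² − 4·(1/6)·(-1157/3000) = 5929/22500 ; √disc = 77/150
  v_R = (−(2/25) + 77/150) / (2·(1/6)) = 13/10 m/s
check:
T_s = v_R/a_R = (13/10)/3 = 0.4333 s
reaction-phase robot travel = 1.3000·0.0800 = 0.1040 m
braking distance = 1.3000²/(2·3.0000) = 0.2817 m
human closes 0.0000·0.5133 = 0.0000 m
C+Z_d+Z_r = 0.2000+0.0600+0.0250 = 0.2850 m
sum ≈ 0.1040+0.2817+0.0000+0.2850 ≈ 0.6707 m = S ✓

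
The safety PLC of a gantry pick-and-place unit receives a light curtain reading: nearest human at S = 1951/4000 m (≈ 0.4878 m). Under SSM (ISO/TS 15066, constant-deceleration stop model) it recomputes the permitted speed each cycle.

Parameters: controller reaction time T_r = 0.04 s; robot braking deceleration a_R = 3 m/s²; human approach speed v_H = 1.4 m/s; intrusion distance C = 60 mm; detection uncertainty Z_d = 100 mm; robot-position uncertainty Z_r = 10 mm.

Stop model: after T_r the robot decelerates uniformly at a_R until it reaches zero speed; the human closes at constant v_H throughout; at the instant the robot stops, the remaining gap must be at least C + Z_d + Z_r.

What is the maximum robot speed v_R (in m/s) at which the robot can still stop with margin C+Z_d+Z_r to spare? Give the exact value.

collect terms ⇒ (1/6)·v_R² + (38/75)·v_R + (-1047/4000) = 0
  disc = (38/75)² − 4·(1/6)·(-1047/4000) = 38809/90000 ; √disc = 197/300
  v_R = (−(38/75) + 197/300) / (2·(1/6)) = 9/20 m/s
check:
braking lasts T_s = (9/20)/3 = 0.1500 s
reaction-phase robot travel = 0.4500·0.0400 = 0.0180 m
robot under decel: 0.4500²/(2·3.0000) = 0.0338 m
human closes 1.4000·0.1900 = 0.2660 m
margins: 0.0600+0.1000+0.0100 = 0.1700 m
sum ≈ 0.0180+0.0338+0.2660+0.1700 ≈ 0.4878 m = S ✓

v_R_max = 9/20 m/s = 0.4500 m/s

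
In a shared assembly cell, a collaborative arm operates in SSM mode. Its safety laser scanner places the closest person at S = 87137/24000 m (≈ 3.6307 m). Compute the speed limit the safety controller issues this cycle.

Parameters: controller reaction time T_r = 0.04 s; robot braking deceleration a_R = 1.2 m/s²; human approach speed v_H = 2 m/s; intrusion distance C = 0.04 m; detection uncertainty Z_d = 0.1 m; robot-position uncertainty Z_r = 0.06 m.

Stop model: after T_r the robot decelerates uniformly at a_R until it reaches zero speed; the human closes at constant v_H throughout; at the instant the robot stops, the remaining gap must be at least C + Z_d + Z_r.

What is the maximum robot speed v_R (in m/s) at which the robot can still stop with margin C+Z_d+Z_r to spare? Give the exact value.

quadratic (5/12)·v² + (128/75)·v + (-80417/24000) = 0
  disc = (128/75)² − 4·(5/12)·(-80417/24000) = 339889/40000 ; √disc = 583/200
  v_R = (−(128/75) + 583/200) / (2·(5/12)) = 29/20 m/s
check:
T_s = v_R/a_R = (29/20)/(6/5) = 1.2083 s
reaction-phase robot travel = 1.4500·0.0400 = 0.0580 m
robot under decel: 1.4500²/(2·1.2000) = 0.8760 m
person approaches 2.0000·(0.0400+1.2083) = 2.4967 m
C+Z_d+Z_r = 0.0400+0.1000+0.0600 = 0.2000 m
sum ≈ 0.0580+0.8760+2.4967+0.2000 ≈ 3.6307 m = S ✓

v_R_max = 29/20 m/s = 1.4500 m/s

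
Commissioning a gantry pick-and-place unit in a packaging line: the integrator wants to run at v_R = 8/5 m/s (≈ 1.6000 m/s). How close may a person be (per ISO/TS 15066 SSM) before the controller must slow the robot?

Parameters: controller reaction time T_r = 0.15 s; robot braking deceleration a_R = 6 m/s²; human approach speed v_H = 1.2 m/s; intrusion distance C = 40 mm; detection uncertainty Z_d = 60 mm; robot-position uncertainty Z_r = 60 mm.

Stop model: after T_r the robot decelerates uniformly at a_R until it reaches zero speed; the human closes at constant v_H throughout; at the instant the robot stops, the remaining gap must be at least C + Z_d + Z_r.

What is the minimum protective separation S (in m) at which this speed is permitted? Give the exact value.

S_min = 167/150 m = 1.1133 m

braking lasts T_s = (8/5)/6 = 0.2667 s
robot covers v_R·T_r = 1.6000·0.1500 = 0.2400 m before braking
robot covers 1.6000·0.2667 − ½·6.0000·0.2667² = 0.2133 m while stopping
human closes 1.2000·0.4167 = 0.5000 m
margins: 0.0400+0.0600+0.0600 = 0.1600 m
S_min ≈ 0.2400+0.2133+0.5000+0.1600  ⇒  S_min = 167/150 m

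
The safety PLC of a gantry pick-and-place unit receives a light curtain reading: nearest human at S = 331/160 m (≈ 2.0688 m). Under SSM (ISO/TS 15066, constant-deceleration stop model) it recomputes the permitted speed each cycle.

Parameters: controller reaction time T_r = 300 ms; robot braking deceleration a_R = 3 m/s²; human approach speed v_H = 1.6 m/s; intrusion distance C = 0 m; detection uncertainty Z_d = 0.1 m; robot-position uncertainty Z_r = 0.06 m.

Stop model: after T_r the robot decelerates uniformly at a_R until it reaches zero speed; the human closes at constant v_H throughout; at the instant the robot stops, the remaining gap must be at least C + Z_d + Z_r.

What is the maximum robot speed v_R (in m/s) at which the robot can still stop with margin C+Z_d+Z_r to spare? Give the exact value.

at the boundary: (1/6)·v² + (5/6)·v + (-1143/800) = 0
  disc = (5/6)² − 4·(1/6)·(-1143/800) = 5929/3600 ; √disc = 77/60
  v_R = (−(5/6) + 77/60) / (2·(1/6)) = 27/20 m/s
check:
stop time T_s = (27/20)/3 = 0.4500 s
reaction-phase robot travel = 1.3500·0.3000 = 0.4050 m
robot under decel: 1.3500²/(2·3.0000) = 0.3038 m
person approaches 1.6000·(0.3000+0.4500) = 1.2000 m
margins: 0.0000+0.1000+0.0600 = 0.1600 m
sum ≈ 0.4050+0.3038+1.2000+0.1600 ≈ 2.0688 m = S ✓

v_R_max = 27/20 m/s = 1.3500 m/s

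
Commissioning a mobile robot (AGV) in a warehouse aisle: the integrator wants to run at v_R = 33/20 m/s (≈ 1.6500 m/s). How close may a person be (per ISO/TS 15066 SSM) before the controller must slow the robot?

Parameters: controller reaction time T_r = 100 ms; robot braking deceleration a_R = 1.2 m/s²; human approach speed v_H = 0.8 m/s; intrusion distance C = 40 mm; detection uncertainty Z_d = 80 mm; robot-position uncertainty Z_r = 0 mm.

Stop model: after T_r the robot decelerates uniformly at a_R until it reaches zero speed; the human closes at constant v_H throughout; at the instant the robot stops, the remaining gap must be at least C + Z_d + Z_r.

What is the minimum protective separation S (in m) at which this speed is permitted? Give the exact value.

stop time T_s = (33/20)/(6/5) = 1.3750 s
reaction-phase robot travel = 1.6500·0.1000 = 0.1650 m
robot covers 1.6500·1.3750 − ½·1.2000·1.3750² = 1.1344 m while stopping
human closes 0.8000·1.4750 = 1.1800 m
margins: 0.0400+0.0800+0.0000 = 0.1200 m
S_min ≈ 0.1650+1.1344+1.1800+0.1200  ⇒  S_min = 4159/1600 m

S_min = 4159/1600 m = 2.5994 m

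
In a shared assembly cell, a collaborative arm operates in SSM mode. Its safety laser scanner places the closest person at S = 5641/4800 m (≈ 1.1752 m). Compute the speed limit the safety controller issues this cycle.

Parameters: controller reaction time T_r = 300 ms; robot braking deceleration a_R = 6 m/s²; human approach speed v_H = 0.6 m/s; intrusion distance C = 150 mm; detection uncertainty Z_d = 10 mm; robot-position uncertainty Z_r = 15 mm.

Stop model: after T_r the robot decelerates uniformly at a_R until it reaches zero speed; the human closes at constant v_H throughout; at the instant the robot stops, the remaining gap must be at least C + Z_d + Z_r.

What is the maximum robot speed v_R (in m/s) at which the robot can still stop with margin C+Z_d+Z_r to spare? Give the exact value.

collect terms ⇒ (1/12)·v_R² + (2/5)·v_R + (-3937/4800) = 0
  disc = (2/5)² − 4·(1/12)·(-3937/4800) = 6241/14400 ; √disc = 79/120
  v_R = (−(2/5) + 79/120) / (2·(1/12)) = 31/20 m/s
check:
braking lasts T_s = (31/20)/6 = 0.2583 s
robot covers v_R·T_r = 1.5500·0.3000 = 0.4650 m before braking
braking distance = 1.5500²/(2·6.0000) = 0.2002 m
human closes 0.6000·0.5583 = 0.3350 m
C+Z_d+Z_r = 0.1500+0.0100+0.0150 = 0.1750 m
sum ≈ 0.4650+0.2002+0.3350+0.1750 ≈ 1.1752 m = S ✓

v_R_max = 31/20 m/s = 1.5500 m/s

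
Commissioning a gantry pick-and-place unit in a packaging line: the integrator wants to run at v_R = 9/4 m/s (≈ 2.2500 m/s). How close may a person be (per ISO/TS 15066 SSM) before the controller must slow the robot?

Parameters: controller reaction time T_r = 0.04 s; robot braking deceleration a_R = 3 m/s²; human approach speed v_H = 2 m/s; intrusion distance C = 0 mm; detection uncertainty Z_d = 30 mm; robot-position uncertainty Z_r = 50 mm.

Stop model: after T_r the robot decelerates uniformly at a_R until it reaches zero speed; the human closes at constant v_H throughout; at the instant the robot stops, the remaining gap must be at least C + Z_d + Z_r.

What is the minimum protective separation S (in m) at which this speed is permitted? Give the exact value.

S_min = 83/32 m = 2.5938 m

stop time T_s = (9/4)/3 = 0.7500 s
reaction-phase robot travel = 2.2500·0.0400 = 0.0900 m
robot under decel: 2.2500²/(2·3.0000) = 0.8438 m
human closes 2.0000·0.7900 = 1.5800 m
residual clearance needed = 0.0000+0.0300+0.0500 = 0.0800 m
S_min ≈ 0.0900+0.8438+1.5800+0.0800  ⇒  S_min = 83/32 m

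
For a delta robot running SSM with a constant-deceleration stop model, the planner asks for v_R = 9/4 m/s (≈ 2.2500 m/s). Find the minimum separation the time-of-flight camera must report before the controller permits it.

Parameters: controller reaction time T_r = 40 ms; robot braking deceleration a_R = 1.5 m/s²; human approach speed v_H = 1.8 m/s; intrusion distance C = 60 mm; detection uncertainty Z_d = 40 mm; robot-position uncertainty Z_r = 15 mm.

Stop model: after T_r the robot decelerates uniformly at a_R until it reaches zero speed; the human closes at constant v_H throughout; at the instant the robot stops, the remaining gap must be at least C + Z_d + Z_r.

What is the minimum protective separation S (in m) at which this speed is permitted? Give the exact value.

S_min = 9329/2000 m = 4.6645 m

T_s = v_R/a_R = (9/4)/(3/2) = 1.5000 s
reaction-phase robot travel = 2.2500·0.0400 = 0.0900 m
robot covers 2.2500·1.5000 − ½·1.5000·1.5000² = 1.6875 m while stopping
human closes 1.8000·1.5400 = 2.7720 m
margins: 0.0600+0.0400+0.0150 = 0.1150 m
S_min ≈ 0.0900+1.6875+2.7720+0.1150  ⇒  S_min = 9329/2000 m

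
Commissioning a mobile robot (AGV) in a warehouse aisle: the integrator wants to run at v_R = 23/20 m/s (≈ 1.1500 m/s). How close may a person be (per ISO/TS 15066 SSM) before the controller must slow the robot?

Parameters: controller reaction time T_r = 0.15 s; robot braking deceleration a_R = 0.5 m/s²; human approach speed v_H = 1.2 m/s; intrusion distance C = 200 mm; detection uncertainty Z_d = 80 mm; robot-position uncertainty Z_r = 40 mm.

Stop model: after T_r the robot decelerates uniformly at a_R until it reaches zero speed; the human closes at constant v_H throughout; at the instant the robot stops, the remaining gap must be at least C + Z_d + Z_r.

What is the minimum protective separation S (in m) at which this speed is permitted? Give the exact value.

S_min = 951/200 m = 4.7550 m

T_s = v_R/a_R = (23/20)/(1/2) = 2.3000 s
robot covers v_R·T_r = 1.1500·0.1500 = 0.1725 m before braking
braking distance = 1.1500²/(2·0.5000) = 1.3225 m
human closes 1.2000·2.4500 = 2.9400 m
C+Z_d+Z_r = 0.2000+0.0800+0.0400 = 0.3200 m
S_min ≈ 0.1725+1.3225+2.9400+0.3200  ⇒  S_min = 951/200 m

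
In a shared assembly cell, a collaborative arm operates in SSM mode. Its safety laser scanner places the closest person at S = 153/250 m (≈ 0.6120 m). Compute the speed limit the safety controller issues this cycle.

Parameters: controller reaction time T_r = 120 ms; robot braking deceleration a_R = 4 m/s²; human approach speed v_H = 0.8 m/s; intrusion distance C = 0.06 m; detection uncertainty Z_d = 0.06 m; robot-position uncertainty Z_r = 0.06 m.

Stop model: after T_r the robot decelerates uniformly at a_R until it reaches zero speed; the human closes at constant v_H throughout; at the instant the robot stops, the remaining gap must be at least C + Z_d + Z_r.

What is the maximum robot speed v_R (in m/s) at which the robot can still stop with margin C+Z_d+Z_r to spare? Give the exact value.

v_R_max = 4/5 m/s = 0.8000 m/s

at the boundary: (1/8)·v² + (8/25)·v + (-42/125) = 0
  disc = (8/25)² − 4·(1/8)·(-42/125) = 169/625 ; √disc = 13/25
  v_R = (−(8/25) + 13/25) / (2·(1/8)) = 4/5 m/s
check:
braking lasts T_s = (4/5)/4 = 0.2000 s
robot in T_r: 0.8000·0.1200 = 0.0960 m
robot covers 0.8000·0.2000 − ½·4.0000·0.2000² = 0.0800 m while stopping
person approaches 0.8000·(0.1200+0.2000) = 0.2560 m
margins: 0.0600+0.0600+0.0600 = 0.1800 m
sum ≈ 0.0960+0.0800+0.2560+0.1800 ≈ 0.6120 m = S ✓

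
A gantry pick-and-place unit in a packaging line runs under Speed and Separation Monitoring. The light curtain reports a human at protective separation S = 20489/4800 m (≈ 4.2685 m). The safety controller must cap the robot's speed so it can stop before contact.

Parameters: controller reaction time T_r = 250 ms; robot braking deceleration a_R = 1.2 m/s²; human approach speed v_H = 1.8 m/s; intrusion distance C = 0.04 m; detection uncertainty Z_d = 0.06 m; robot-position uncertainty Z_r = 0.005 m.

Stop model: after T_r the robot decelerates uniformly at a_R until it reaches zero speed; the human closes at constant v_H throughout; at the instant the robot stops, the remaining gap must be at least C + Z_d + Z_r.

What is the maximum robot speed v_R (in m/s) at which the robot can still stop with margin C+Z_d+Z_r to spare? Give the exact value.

v_R_max = 31/20 m/s = 1.5500 m/s

at the boundary: (5/12)·v² + (7/4)·v + (-713/192) = 0
  disc = (7/4)² − 4·(5/12)·(-713/192) = 5329/576 ; √disc = 73/24
  v_R = (−(7/4) + 73/24) / (2·(5/12)) = 31/20 m/s
check:
stop time T_s = (31/20)/(6/5) = 1.2917 s
robot covers v_R·T_r = 1.5500·0.2500 = 0.3875 m before braking
robot covers 1.5500·1.2917 − ½·1.2000·1.2917² = 1.0010 m while stopping
person approaches 1.8000·(0.2500+1.2917) = 2.7750 m
residual clearance needed = 0.0400+0.0600+0.0050 = 0.1050 m
sum ≈ 0.3875+1.0010+2.7750+0.1050 ≈ 4.2685 m = S ✓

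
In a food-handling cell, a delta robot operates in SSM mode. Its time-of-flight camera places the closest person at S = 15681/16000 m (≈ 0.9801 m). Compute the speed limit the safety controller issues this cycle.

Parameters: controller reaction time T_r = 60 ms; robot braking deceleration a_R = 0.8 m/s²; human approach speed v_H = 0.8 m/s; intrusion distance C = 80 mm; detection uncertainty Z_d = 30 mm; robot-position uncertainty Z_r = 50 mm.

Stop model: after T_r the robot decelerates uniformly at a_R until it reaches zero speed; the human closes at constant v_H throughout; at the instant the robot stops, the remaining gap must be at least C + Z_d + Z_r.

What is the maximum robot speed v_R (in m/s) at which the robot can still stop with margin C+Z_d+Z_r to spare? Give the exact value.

quadratic (5/8)·v² + (53/50)·v + (-12353/16000) = 0
  disc = (53/50)² − 4·(5/8)·(-12353/16000) = 488601/160000 ; √disc = 699/400
  v_R = (−(53/50) + 699/400) / (2·(5/8)) = 11/20 m/s
check:
T_s = v_R/a_R = (11/20)/(4/5) = 0.6875 s
robot in T_r: 0.5500·0.0600 = 0.0330 m
robot under decel: 0.5500²/(2·0.8000) = 0.1891 m
person approaches 0.8000·(0.0600+0.6875) = 0.5980 m
residual clearance needed = 0.0800+0.0300+0.0500 = 0.1600 m
sum ≈ 0.0330+0.1891+0.5980+0.1600 ≈ 0.9801 m = S ✓

v_R_max = 11/20 m/s = 0.5500 m/s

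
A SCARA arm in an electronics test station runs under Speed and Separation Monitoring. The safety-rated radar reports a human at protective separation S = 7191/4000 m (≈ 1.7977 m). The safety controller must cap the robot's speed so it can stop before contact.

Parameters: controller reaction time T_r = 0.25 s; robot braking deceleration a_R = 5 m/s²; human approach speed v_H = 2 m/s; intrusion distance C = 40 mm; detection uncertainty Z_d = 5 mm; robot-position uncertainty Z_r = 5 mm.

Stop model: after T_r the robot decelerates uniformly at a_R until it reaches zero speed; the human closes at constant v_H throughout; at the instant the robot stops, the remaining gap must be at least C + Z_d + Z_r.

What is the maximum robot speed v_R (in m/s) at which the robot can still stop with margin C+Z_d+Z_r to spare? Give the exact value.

at the boundary: (1/10)·v² + (13/20)·v + (-4991/4000) = 0
  disc = (13/20)² − 4·(1/10)·(-4991/4000) = 576/625 ; √disc = 24/25
  v_R = (−(13/20) + 24/25) / (2·(1/10)) = 31/20 m/s
check:
T_s = v_R/a_R = (31/20)/5 = 0.3100 s
robot covers v_R·T_r = 1.5500·0.2500 = 0.3875 m before braking
robot covers 1.5500·0.3100 − ½·5.0000·0.3100² = 0.2402 m while stopping
person approaches 2.0000·(0.2500+0.3100) = 1.1200 m
residual clearance needed = 0.0400+0.0050+0.0050 = 0.0500 m
sum ≈ 0.3875+0.2402+1.1200+0.0500 ≈ 1.7977 m = S ✓

v_R_max = 31/20 m/s = 1.5500 m/s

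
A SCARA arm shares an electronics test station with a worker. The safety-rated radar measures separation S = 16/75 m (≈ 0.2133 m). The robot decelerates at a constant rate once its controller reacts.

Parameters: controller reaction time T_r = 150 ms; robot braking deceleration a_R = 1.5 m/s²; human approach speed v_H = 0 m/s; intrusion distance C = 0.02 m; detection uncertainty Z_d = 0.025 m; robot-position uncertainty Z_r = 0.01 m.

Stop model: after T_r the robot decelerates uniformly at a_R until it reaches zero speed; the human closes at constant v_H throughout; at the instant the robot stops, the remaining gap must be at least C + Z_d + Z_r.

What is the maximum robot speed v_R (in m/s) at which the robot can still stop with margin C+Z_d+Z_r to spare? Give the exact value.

v_R_max = 1/2 m/s = 0.5000 m/s

at the boundary: (1/3)·v² + (3/20)·v + (-19/120) = 0
  disc = (3/20)² − 4·(1/3)·(-19/120) = 841/3600 ; √disc = 29/60
  v_R = (−(3/20) + 29/60) / (2·(1/3)) = 1/2 m/s
check:
stop time T_s = (1/2)/(3/2) = 0.3333 s
reaction-phase robot travel = 0.5000·0.1500 = 0.0750 m
robot covers 0.5000·0.3333 − ½·1.5000·0.3333² = 0.0833 m while stopping
person approaches 0.0000·(0.1500+0.3333) = 0.0000 m
residual clearance needed = 0.0200+0.0250+0.0100 = 0.0550 m
sum ≈ 0.0750+0.0833+0.0000+0.0550 ≈ 0.2133 m = S ✓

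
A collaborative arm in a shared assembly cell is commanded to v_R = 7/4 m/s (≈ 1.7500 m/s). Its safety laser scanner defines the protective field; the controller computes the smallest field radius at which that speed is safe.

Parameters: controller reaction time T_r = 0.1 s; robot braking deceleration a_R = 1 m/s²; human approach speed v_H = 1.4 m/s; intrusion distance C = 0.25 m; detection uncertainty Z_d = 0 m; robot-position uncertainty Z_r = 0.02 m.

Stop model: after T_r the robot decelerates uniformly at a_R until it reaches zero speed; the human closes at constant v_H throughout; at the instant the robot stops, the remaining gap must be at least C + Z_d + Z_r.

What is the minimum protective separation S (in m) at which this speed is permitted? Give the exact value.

S_min = 3653/800 m = 4.5663 m

braking lasts T_s = (7/4)/1 = 1.7500 s
robot in T_r: 1.7500·0.1000 = 0.1750 m
robot under decel: 1.7500²/(2·1.0000) = 1.5312 m
human over T_r+T_s: 1.4000·(0.1000+1.7500) = 2.5900 m
residual clearance needed = 0.2500+0.0000+0.0200 = 0.2700 m
S_min ≈ 0.1750+1.5312+2.5900+0.2700  ⇒  S_min = 3653/800 m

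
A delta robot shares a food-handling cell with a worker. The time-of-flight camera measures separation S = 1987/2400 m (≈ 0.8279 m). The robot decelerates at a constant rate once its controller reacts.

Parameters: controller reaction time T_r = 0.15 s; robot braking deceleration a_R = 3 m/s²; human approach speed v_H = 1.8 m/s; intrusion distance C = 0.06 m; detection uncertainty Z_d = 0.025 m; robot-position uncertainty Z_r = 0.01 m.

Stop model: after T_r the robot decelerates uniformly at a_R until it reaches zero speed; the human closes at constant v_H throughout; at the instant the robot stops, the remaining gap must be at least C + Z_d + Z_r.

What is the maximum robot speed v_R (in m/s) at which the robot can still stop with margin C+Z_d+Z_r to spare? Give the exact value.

at the boundary: (1/6)·v² + (3/4)·v + (-1111/2400) = 0
  disc = (3/4)² − 4·(1/6)·(-1111/2400) = 196/225 ; √disc = 14/15
  v_R = (−(3/4) + 14/15) / (2·(1/6)) = 11/20 m/s
check:
T_s = v_R/a_R = (11/20)/3 = 0.1833 s
robot covers v_R·T_r = 0.5500·0.1500 = 0.0825 m before braking
robot covers 0.5500·0.1833 − ½·3.0000·0.1833² = 0.0504 m while stopping
human closes 1.8000·0.3333 = 0.6000 m
C+Z_d+Z_r = 0.0600+0.0250+0.0100 = 0.0950 m
sum ≈ 0.0825+0.0504+0.6000+0.0950 ≈ 0.8279 m = S ✓

v_R_max = 11/20 m/s = 0.5500 m/s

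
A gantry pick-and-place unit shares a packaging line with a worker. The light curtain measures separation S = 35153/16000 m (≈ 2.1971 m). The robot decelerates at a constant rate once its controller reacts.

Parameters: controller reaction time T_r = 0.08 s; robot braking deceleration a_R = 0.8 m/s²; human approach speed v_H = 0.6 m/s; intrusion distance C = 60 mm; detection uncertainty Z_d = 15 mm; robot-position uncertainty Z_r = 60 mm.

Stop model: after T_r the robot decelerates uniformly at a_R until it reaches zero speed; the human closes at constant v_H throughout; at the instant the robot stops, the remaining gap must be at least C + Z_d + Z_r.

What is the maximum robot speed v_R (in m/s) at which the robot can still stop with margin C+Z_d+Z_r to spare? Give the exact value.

v_R_max = 5/4 m/s = 1.2500 m/s

quadratic (5/8)·v² + (83/100)·v + (-1289/640) = 0
  disc = (83/100)² − 4·(5/8)·(-1289/640) = 915849/160000 ; √disc = 957/400
  v_R = (−(83/100) + 957/400) / (2·(5/8)) = 5/4 m/s
check:
braking lasts T_s = (5/4)/(4/5) = 1.5625 s
reaction-phase robot travel = 1.2500·0.0800 = 0.1000 m
robot covers 1.2500·1.5625 − ½·0.8000·1.5625² = 0.9766 m while stopping
human closes 0.6000·1.6425 = 0.9855 m
C+Z_d+Z_r = 0.0600+0.0150+0.0600 = 0.1350 m
sum ≈ 0.1000+0.9766+0.9855+0.1350 ≈ 2.1971 m = S ✓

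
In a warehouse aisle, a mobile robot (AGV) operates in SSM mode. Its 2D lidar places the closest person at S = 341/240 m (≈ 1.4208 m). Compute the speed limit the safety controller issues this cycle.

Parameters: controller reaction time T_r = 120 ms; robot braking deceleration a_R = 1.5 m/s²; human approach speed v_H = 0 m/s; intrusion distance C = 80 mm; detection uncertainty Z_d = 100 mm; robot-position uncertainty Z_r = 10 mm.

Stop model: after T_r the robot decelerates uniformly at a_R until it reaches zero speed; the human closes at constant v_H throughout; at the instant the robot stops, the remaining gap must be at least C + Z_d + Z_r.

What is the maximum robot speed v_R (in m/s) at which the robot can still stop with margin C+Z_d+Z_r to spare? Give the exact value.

v_R_max = 7/4 m/s = 1.7500 m/s

collect terms ⇒ (1/3)·v_R² + (3/25)·v_R + (-1477/1200) = 0
  disc = (3/25)² − 4·(1/3)·(-1477/1200) = 37249/22500 ; √disc = 193/150
  v_R = (−(3/25) + 193/150) / (2·(1/3)) = 7/4 m/s
check:
T_s = v_R/a_R = (7/4)/(3/2) = 1.1667 s
robot in T_r: 1.7500·0.1200 = 0.2100 m
robot covers 1.7500·1.1667 − ½·1.5000·1.1667² = 1.0208 m while stopping
human over T_r+T_s: 0.0000·(0.1200+1.1667) = 0.0000 m
residual clearance needed = 0.0800+0.1000+0.0100 = 0.1900 m
sum ≈ 0.2100+1.0208+0.0000+0.1900 ≈ 1.4208 m = S ✓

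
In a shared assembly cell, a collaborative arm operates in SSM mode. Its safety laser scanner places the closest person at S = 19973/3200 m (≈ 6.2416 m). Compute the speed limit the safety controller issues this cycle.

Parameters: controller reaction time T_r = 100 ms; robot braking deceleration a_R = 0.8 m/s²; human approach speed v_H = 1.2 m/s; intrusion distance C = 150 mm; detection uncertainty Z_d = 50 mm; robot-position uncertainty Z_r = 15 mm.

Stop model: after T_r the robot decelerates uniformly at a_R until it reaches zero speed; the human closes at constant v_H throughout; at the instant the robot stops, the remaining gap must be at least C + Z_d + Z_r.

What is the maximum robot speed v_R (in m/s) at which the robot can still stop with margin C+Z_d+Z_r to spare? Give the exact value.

at the boundary: (5/8)·v² + (8/5)·v + (-18901/3200) = 0
  disc = (8/5)² − 4·(5/8)·(-18901/3200) = 110889/6400 ; √disc = 333/80
  v_R = (−(8/5) + 333/80) / (2·(5/8)) = 41/20 m/s
check:
braking lasts T_s = (41/20)/(4/5) = 2.5625 s
reaction-phase robot travel = 2.0500·0.1000 = 0.2050 m
robot under decel: 2.0500²/(2·0.8000) = 2.6266 m
human closes 1.2000·2.6625 = 3.1950 m
C+Z_d+Z_r = 0.1500+0.0500+0.0150 = 0.2150 m
sum ≈ 0.2050+2.6266+3.1950+0.2150 ≈ 6.2416 m = S ✓

v_R_max = 41/20 m/s = 2.0500 m/s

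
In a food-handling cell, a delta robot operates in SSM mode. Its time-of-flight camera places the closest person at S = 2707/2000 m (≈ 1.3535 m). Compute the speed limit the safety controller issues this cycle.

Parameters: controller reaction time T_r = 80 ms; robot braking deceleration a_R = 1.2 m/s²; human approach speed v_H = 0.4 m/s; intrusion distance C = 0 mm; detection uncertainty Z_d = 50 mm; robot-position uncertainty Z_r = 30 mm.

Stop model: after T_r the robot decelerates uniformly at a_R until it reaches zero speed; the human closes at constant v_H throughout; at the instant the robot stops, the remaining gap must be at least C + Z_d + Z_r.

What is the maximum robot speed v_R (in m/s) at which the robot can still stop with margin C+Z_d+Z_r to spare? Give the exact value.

at the boundary: (5/12)·v² + (31/75)·v + (-2483/2000) = 0
  disc = (31/75)² − 4·(5/12)·(-2483/2000) = 201601/90000 ; √disc = 449/300
  v_R = (−(31/75) + 449/300) / (2·(5/12)) = 13/10 m/s
check:
stop time T_s = (13/10)/(6/5) = 1.0833 s
robot in T_r: 1.3000·0.0800 = 0.1040 m
braking distance = 1.3000²/(2·1.2000) = 0.7042 m
human over T_r+T_s: 0.4000·(0.0800+1.0833) = 0.4653 m
residual clearance needed = 0.0000+0.0500+0.0300 = 0.0800 m
sum ≈ 0.1040+0.7042+0.4653+0.0800 ≈ 1.3535 m = S ✓

v_R_max = 13/10 m/s = 1.3000 m/s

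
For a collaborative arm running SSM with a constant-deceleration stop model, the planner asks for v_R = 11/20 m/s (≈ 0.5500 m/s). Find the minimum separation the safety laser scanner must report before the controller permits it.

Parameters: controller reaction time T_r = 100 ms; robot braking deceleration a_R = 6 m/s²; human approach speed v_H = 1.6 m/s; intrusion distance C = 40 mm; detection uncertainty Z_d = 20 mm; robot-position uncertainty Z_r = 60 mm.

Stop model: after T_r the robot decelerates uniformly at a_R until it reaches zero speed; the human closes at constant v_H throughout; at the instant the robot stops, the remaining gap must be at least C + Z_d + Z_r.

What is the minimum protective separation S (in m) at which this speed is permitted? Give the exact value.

S_min = 811/1600 m = 0.5069 m

braking lasts T_s = (11/20)/6 = 0.0917 s
robot in T_r: 0.5500·0.1000 = 0.0550 m
braking distance = 0.5500²/(2·6.0000) = 0.0252 m
person approaches 1.6000·(0.1000+0.0917) = 0.3067 m
residual clearance needed = 0.0400+0.0200+0.0600 = 0.1200 m
S_min ≈ 0.0550+0.0252+0.3067+0.1200  ⇒  S_min = 811/1600 m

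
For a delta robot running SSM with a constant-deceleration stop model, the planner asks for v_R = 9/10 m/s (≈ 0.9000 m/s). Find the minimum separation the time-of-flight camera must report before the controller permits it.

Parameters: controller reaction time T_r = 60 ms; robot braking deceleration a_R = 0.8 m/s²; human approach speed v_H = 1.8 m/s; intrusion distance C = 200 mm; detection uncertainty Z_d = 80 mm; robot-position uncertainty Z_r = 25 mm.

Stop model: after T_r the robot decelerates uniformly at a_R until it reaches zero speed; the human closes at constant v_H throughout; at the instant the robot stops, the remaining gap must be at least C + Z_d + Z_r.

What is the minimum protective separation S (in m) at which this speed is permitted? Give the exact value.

braking lasts T_s = (9/10)/(4/5) = 1.1250 s
reaction-phase robot travel = 0.9000·0.0600 = 0.0540 m
braking distance = 0.9000²/(2·0.8000) = 0.5062 m
person approaches 1.8000·(0.0600+1.1250) = 2.1330 m
margins: 0.2000+0.0800+0.0250 = 0.3050 m
S_min ≈ 0.0540+0.5062+2.1330+0.3050  ⇒  S_min = 11993/4000 m

S_min = 11993/4000 m = 2.9983 m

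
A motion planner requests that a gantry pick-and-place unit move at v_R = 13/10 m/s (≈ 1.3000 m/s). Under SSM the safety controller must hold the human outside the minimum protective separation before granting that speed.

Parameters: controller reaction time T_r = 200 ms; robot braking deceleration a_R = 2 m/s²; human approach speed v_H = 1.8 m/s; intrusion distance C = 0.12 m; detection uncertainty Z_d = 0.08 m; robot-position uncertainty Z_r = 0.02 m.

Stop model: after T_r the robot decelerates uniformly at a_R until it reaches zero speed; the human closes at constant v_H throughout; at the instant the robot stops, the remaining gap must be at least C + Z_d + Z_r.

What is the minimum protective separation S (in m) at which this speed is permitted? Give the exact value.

S_min = 973/400 m = 2.4325 m

stop time T_s = (13/10)/2 = 0.6500 s
robot in T_r: 1.3000·0.2000 = 0.2600 m
robot under decel: 1.3000²/(2·2.0000) = 0.4225 m
human over T_r+T_s: 1.8000·(0.2000+0.6500) = 1.5300 m
residual clearance needed = 0.1200+0.0800+0.0200 = 0.2200 m
S_min ≈ 0.2600+0.4225+1.5300+0.2200  ⇒  S_min = 973/400 m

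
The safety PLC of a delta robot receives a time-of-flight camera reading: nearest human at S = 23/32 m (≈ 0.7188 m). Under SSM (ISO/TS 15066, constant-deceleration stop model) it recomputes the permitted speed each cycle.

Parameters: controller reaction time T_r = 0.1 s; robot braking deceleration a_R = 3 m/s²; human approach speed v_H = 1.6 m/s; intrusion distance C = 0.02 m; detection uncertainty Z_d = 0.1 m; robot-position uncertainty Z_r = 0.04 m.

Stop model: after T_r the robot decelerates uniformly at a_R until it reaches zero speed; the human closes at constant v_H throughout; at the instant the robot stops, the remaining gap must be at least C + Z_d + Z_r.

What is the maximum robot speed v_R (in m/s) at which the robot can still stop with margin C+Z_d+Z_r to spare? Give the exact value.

v_R_max = 11/20 m/s = 0.5500 m/s

at the boundary: (1/6)·v² + (19/30)·v + (-319/800) = 0
  disc = (19/30)² − 4·(1/6)·(-319/800) = 2401/3600 ; √disc = 49/60
  v_R = (−(19/30) + 49/60) / (2·(1/6)) = 11/20 m/s
check:
braking lasts T_s = (11/20)/3 = 0.1833 s
robot covers v_R·T_r = 0.5500·0.1000 = 0.0550 m before braking
robot under decel: 0.5500²/(2·3.0000) = 0.0504 m
human closes 1.6000·0.2833 = 0.4533 m
residual clearance needed = 0.0200+0.1000+0.0400 = 0.1600 m
sum ≈ 0.0550+0.0504+0.4533+0.1600 ≈ 0.7188 m = S ✓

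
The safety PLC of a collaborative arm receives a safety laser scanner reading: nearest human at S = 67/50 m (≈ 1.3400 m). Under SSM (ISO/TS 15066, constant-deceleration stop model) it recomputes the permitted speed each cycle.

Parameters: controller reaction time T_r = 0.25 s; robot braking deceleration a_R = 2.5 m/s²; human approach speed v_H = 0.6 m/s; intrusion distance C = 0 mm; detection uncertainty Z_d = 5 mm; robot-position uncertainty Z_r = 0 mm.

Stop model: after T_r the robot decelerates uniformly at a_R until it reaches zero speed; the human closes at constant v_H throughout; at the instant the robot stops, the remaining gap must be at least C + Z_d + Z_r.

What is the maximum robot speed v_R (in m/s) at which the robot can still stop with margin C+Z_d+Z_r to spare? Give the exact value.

quadratic (1/5)·v² + (49/100)·v + (-237/200) = 0
  disc = (49/100)² − 4·(1/5)·(-237/200) = 11881/10000 ; √disc = 109/100
  v_R = (−(49/100) + 109/100) / (2·(1/5)) = 3/2 m/s
check:
braking lasts T_s = (3/2)/(5/2) = 0.6000 s
robot covers v_R·T_r = 1.5000·0.2500 = 0.3750 m before braking
braking distance = 1.5000²/(2·2.5000) = 0.4500 m
human closes 0.6000·0.8500 = 0.5100 m
C+Z_d+Z_r = 0.0000+0.0050+0.0000 = 0.0050 m
sum ≈ 0.3750+0.4500+0.5100+0.0050 ≈ 1.3400 m = S ✓

v_R_max = 3/2 m/s = 1.5000 m/s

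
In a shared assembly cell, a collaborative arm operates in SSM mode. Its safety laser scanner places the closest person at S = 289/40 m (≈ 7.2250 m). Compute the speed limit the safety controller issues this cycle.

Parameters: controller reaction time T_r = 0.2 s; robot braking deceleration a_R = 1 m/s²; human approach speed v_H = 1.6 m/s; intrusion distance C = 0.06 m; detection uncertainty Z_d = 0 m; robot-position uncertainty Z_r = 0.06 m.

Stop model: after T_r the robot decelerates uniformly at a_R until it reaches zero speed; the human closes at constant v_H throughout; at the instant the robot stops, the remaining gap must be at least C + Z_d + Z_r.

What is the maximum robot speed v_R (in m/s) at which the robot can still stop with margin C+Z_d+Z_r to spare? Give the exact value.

at the boundary: (1/2)·v² + (9/5)·v + (-1357/200) = 0
  disc = (9/5)² − 4·(1/2)·(-1357/200) = 1681/100 ; √disc = 41/10
  v_R = (−(9/5) + 41/10) / (2·(1/2)) = 23/10 m/s
check:
T_s = v_R/a_R = (23/10)/1 = 2.3000 s
reaction-phase robot travel = 2.3000·0.2000 = 0.4600 m
robot under decel: 2.3000²/(2·1.0000) = 2.6450 m
person approaches 1.6000·(0.2000+2.3000) = 4.0000 m
C+Z_d+Z_r = 0.0600+0.0000+0.0600 = 0.1200 m
sum ≈ 0.4600+2.6450+4.0000+0.1200 ≈ 7.2250 m = S ✓

v_R_max = 23/10 m/s = 2.3000 m/s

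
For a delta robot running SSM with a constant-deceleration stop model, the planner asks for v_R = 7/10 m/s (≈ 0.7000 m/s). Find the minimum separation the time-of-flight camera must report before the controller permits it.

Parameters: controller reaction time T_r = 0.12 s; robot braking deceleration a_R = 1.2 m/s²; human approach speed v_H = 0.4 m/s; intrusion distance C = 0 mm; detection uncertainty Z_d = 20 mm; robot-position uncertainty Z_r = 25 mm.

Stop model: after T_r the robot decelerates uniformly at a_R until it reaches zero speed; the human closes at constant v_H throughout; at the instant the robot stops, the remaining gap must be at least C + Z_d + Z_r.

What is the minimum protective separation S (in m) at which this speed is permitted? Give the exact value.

T_s = v_R/a_R = (7/10)/(6/5) = 0.5833 s
robot covers v_R·T_r = 0.7000·0.1200 = 0.0840 m before braking
robot under decel: 0.7000²/(2·1.2000) = 0.2042 m
human over T_r+T_s: 0.4000·(0.1200+0.5833) = 0.2813 m
residual clearance needed = 0.0000+0.0200+0.0250 = 0.0450 m
S_min ≈ 0.0840+0.2042+0.2813+0.0450  ⇒  S_min = 1229/2000 m

S_min = 1229/2000 m = 0.6145 m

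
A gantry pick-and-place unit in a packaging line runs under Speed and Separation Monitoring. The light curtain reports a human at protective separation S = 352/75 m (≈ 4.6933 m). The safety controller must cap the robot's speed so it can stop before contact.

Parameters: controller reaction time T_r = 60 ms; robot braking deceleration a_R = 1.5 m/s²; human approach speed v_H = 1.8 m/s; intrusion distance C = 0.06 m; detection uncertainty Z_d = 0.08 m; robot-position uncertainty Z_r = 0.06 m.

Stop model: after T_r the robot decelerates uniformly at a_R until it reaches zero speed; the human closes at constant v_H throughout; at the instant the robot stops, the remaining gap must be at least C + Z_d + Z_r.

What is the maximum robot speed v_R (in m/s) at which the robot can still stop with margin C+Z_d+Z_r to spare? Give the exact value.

quadratic (1/3)·v² + (63/50)·v + (-3289/750) = 0
  disc = (63/50)² − 4·(1/3)·(-3289/750) = 167281/22500 ; √disc = 409/150
  v_R = (−(63/50) + 409/150) / (2·(1/3)) = 11/5 m/s
check:
T_s = v_R/a_R = (11/5)/(3/2) = 1.4667 s
robot in T_r: 2.2000·0.0600 = 0.1320 m
braking distance = 2.2000²/(2·1.5000) = 1.6133 m
person approaches 1.8000·(0.0600+1.4667) = 2.7480 m
residual clearance needed = 0.0600+0.0800+0.0600 = 0.2000 m
sum ≈ 0.1320+1.6133+2.7480+0.2000 ≈ 4.6933 m = S ✓

v_R_max = 11/5 m/s = 2.2000 m/s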